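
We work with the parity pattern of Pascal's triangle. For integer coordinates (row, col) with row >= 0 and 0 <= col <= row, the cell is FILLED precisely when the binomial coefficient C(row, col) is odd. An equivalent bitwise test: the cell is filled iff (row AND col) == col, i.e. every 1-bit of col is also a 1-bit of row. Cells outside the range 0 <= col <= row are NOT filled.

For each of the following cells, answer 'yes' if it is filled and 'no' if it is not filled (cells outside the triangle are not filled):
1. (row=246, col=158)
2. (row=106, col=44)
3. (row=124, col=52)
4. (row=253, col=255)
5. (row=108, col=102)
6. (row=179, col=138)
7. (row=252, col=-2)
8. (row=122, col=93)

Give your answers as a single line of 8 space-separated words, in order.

(246,158): row=0b11110110, col=0b10011110, row AND col = 0b10010110 = 150; 150 != 158 -> empty
(106,44): row=0b1101010, col=0b101100, row AND col = 0b101000 = 40; 40 != 44 -> empty
(124,52): row=0b1111100, col=0b110100, row AND col = 0b110100 = 52; 52 == 52 -> filled
(253,255): col outside [0, 253] -> not filled
(108,102): row=0b1101100, col=0b1100110, row AND col = 0b1100100 = 100; 100 != 102 -> empty
(179,138): row=0b10110011, col=0b10001010, row AND col = 0b10000010 = 130; 130 != 138 -> empty
(252,-2): col outside [0, 252] -> not filled
(122,93): row=0b1111010, col=0b1011101, row AND col = 0b1011000 = 88; 88 != 93 -> empty

Answer: no no yes no no no no no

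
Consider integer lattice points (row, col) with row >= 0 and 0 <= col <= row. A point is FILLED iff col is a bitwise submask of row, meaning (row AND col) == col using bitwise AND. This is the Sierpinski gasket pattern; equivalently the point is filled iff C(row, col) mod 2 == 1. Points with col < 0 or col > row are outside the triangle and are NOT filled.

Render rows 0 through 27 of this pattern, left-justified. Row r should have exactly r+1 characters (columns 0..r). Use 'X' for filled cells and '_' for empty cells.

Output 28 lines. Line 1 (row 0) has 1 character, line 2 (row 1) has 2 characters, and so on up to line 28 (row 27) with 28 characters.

Answer: X
XX
X_X
XXXX
X___X
XX__XX
X_X_X_X
XXXXXXXX
X_______X
XX______XX
X_X_____X_X
XXXX____XXXX
X___X___X___X
XX__XX__XX__XX
X_X_X_X_X_X_X_X
XXXXXXXXXXXXXXXX
X_______________X
XX______________XX
X_X_____________X_X
XXXX____________XXXX
X___X___________X___X
XX__XX__________XX__XX
X_X_X_X_________X_X_X_X
XXXXXXXX________XXXXXXXX
X_______X_______X_______X
XX______XX______XX______XX
X_X_____X_X_____X_X_____X_X
XXXX____XXXX____XXXX____XXXX

Derivation:
r0=0: X
r1=1: XX
r2=10: X_X
r3=11: XXXX
r4=100: X___X
r5=101: XX__XX
r6=110: X_X_X_X
r7=111: XXXXXXXX
r8=1000: X_______X
r9=1001: XX______XX
r10=1010: X_X_____X_X
r11=1011: XXXX____XXXX
r12=1100: X___X___X___X
r13=1101: XX__XX__XX__XX
r14=1110: X_X_X_X_X_X_X_X
r15=1111: XXXXXXXXXXXXXXXX
r16=10000: X_______________X
r17=10001: XX______________XX
r18=10010: X_X_____________X_X
r19=10011: XXXX____________XXXX
r20=10100: X___X___________X___X
r21=10101: XX__XX__________XX__XX
r22=10110: X_X_X_X_________X_X_X_X
r23=10111: XXXXXXXX________XXXXXXXX
r24=11000: X_______X_______X_______X
r25=11001: XX______XX______XX______XX
r26=11010: X_X_____X_X_____X_X_____X_X
r27=11011: XXXX____XXXX____XXXX____XXXX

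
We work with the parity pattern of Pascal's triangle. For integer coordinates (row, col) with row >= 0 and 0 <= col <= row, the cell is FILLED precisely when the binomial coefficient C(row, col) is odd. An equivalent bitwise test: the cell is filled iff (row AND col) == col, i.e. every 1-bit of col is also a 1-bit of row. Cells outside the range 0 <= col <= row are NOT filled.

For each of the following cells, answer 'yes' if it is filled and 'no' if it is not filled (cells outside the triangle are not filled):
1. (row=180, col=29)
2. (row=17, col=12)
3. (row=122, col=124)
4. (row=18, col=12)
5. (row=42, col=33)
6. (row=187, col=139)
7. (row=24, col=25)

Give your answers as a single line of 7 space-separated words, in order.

(180,29): row=0b10110100, col=0b11101, row AND col = 0b10100 = 20; 20 != 29 -> empty
(17,12): row=0b10001, col=0b1100, row AND col = 0b0 = 0; 0 != 12 -> empty
(122,124): col outside [0, 122] -> not filled
(18,12): row=0b10010, col=0b1100, row AND col = 0b0 = 0; 0 != 12 -> empty
(42,33): row=0b101010, col=0b100001, row AND col = 0b100000 = 32; 32 != 33 -> empty
(187,139): row=0b10111011, col=0b10001011, row AND col = 0b10001011 = 139; 139 == 139 -> filled
(24,25): col outside [0, 24] -> not filled

Answer: no no no no no yes no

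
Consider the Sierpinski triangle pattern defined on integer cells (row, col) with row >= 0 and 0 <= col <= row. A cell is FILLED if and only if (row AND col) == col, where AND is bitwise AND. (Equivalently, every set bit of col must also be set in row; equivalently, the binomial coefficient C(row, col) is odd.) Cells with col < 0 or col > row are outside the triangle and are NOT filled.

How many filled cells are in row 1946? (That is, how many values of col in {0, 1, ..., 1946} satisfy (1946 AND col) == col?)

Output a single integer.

1946 in binary = 11110011010
popcount(1946) = number of 1-bits in 11110011010 = 7
A col c satisfies (1946 AND c) == c iff every set bit of c is also set in 1946; each of the 7 set bits of 1946 can independently be on or off in c.
count = 2^7 = 128

Answer: 128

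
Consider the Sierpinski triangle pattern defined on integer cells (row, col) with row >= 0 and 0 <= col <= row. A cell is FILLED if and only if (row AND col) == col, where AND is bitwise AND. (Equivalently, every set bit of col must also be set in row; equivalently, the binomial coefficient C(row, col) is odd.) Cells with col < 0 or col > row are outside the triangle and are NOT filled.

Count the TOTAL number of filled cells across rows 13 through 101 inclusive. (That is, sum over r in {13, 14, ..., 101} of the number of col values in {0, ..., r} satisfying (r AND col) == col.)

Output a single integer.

Answer: 1226

Derivation:
r13=1101 pc3: +8 =8
r14=1110 pc3: +8 =16
r15=1111 pc4: +16 =32
r16=10000 pc1: +2 =34
r17=10001 pc2: +4 =38
r18=10010 pc2: +4 =42
r19=10011 pc3: +8 =50
r20=10100 pc2: +4 =54
r21=10101 pc3: +8 =62
r22=10110 pc3: +8 =70
r23=10111 pc4: +16 =86
r24=11000 pc2: +4 =90
r25=11001 pc3: +8 =98
r26=11010 pc3: +8 =106
r27=11011 pc4: +16 =122
r28=11100 pc3: +8 =130
r29=11101 pc4: +16 =146
r30=11110 pc4: +16 =162
r31=11111 pc5: +32 =194
r32=100000 pc1: +2 =196
r33=100001 pc2: +4 =200
r34=100010 pc2: +4 =204
r35=100011 pc3: +8 =212
r36=100100 pc2: +4 =216
r37=100101 pc3: +8 =224
r38=100110 pc3: +8 =232
r39=100111 pc4: +16 =248
r40=101000 pc2: +4 =252
r41=101001 pc3: +8 =260
r42=101010 pc3: +8 =268
r43=101011 pc4: +16 =284
r44=101100 pc3: +8 =292
r45=101101 pc4: +16 =308
r46=101110 pc4: +16 =324
r47=101111 pc5: +32 =356
r48=110000 pc2: +4 =360
r49=110001 pc3: +8 =368
r50=110010 pc3: +8 =376
r51=110011 pc4: +16 =392
r52=110100 pc3: +8 =400
r53=110101 pc4: +16 =416
r54=110110 pc4: +16 =432
r55=110111 pc5: +32 =464
r56=111000 pc3: +8 =472
r57=111001 pc4: +16 =488
r58=111010 pc4: +16 =504
r59=111011 pc5: +32 =536
r60=111100 pc4: +16 =552
r61=111101 pc5: +32 =584
r62=111110 pc5: +32 =616
r63=111111 pc6: +64 =680
r64=1000000 pc1: +2 =682
r65=1000001 pc2: +4 =686
r66=1000010 pc2: +4 =690
r67=1000011 pc3: +8 =698
r68=1000100 pc2: +4 =702
r69=1000101 pc3: +8 =710
r70=1000110 pc3: +8 =718
r71=1000111 pc4: +16 =734
r72=1001000 pc2: +4 =738
r73=1001001 pc3: +8 =746
r74=1001010 pc3: +8 =754
r75=1001011 pc4: +16 =770
r76=1001100 pc3: +8 =778
r77=1001101 pc4: +16 =794
r78=1001110 pc4: +16 =810
r79=1001111 pc5: +32 =842
r80=1010000 pc2: +4 =846
r81=1010001 pc3: +8 =854
r82=1010010 pc3: +8 =862
r83=1010011 pc4: +16 =878
r84=1010100 pc3: +8 =886
r85=1010101 pc4: +16 =902
r86=1010110 pc4: +16 =918
r87=1010111 pc5: +32 =950
r88=1011000 pc3: +8 =958
r89=1011001 pc4: +16 =974
r90=1011010 pc4: +16 =990
r91=1011011 pc5: +32 =1022
r92=1011100 pc4: +16 =1038
r93=1011101 pc5: +32 =1070
r94=1011110 pc5: +32 =1102
r95=1011111 pc6: +64 =1166
r96=1100000 pc2: +4 =1170
r97=1100001 pc3: +8 =1178
r98=1100010 pc3: +8 =1186
r99=1100011 pc4: +16 =1202
r100=1100100 pc3: +8 =1210
r101=1100101 pc4: +16 =1226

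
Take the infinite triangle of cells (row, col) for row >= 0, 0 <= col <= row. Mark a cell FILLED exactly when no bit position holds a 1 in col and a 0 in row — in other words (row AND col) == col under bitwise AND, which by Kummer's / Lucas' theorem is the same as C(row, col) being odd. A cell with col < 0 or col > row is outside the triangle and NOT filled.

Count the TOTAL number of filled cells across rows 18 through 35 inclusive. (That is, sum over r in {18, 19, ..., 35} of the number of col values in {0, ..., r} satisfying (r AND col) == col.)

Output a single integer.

r18=10010 pc2: +4 =4
r19=10011 pc3: +8 =12
r20=10100 pc2: +4 =16
r21=10101 pc3: +8 =24
r22=10110 pc3: +8 =32
r23=10111 pc4: +16 =48
r24=11000 pc2: +4 =52
r25=11001 pc3: +8 =60
r26=11010 pc3: +8 =68
r27=11011 pc4: +16 =84
r28=11100 pc3: +8 =92
r29=11101 pc4: +16 =108
r30=11110 pc4: +16 =124
r31=11111 pc5: +32 =156
r32=100000 pc1: +2 =158
r33=100001 pc2: +4 =162
r34=100010 pc2: +4 =166
r35=100011 pc3: +8 =174

Answer: 174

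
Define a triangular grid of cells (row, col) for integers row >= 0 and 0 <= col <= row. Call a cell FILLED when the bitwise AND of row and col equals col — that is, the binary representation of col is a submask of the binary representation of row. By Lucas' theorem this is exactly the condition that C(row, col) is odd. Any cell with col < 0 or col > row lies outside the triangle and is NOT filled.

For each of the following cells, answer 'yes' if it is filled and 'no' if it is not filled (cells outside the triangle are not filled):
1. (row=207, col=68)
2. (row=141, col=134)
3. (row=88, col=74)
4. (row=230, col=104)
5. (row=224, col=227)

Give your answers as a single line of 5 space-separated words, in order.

Answer: yes no no no no

Derivation:
(207,68): row=0b11001111, col=0b1000100, row AND col = 0b1000100 = 68; 68 == 68 -> filled
(141,134): row=0b10001101, col=0b10000110, row AND col = 0b10000100 = 132; 132 != 134 -> empty
(88,74): row=0b1011000, col=0b1001010, row AND col = 0b1001000 = 72; 72 != 74 -> empty
(230,104): row=0b11100110, col=0b1101000, row AND col = 0b1100000 = 96; 96 != 104 -> empty
(224,227): col outside [0, 224] -> not filled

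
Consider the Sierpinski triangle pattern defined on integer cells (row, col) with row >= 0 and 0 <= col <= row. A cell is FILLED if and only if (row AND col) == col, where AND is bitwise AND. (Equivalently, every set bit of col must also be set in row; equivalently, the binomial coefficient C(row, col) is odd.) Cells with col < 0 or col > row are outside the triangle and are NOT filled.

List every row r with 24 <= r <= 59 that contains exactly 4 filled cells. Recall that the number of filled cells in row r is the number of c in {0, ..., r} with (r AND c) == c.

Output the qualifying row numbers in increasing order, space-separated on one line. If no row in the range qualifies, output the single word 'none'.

Row r has 2^popcount(r) filled cells, so we need popcount(r) = log2(4) = 2.
Scan r = 24..59 and keep those with exactly 2 one-bits:
r=24=11000 popcount=2 -> KEEP
r=25=11001 popcount=3 -> skip
r=26=11010 popcount=3 -> skip
r=27=11011 popcount=4 -> skip
r=28=11100 popcount=3 -> skip
r=29=11101 popcount=4 -> skip
r=30=11110 popcount=4 -> skip
r=31=11111 popcount=5 -> skip
r=32=100000 popcount=1 -> skip
r=33=100001 popcount=2 -> KEEP
r=34=100010 popcount=2 -> KEEP
r=35=100011 popcount=3 -> skip
r=36=100100 popcount=2 -> KEEP
r=37=100101 popcount=3 -> skip
r=38=100110 popcount=3 -> skip
r=39=100111 popcount=4 -> skip
r=40=101000 popcount=2 -> KEEP
r=41=101001 popcount=3 -> skip
r=42=101010 popcount=3 -> skip
r=43=101011 popcount=4 -> skip
r=44=101100 popcount=3 -> skip
r=45=101101 popcount=4 -> skip
r=46=101110 popcount=4 -> skip
r=47=101111 popcount=5 -> skip
r=48=110000 popcount=2 -> KEEP
r=49=110001 popcount=3 -> skip
r=50=110010 popcount=3 -> skip
r=51=110011 popcount=4 -> skip
r=52=110100 popcount=3 -> skip
r=53=110101 popcount=4 -> skip
r=54=110110 popcount=4 -> skip
r=55=110111 popcount=5 -> skip
r=56=111000 popcount=3 -> skip
r=57=111001 popcount=4 -> skip
r=58=111010 popcount=4 -> skip
r=59=111011 popcount=5 -> skip
Kept rows: 24 33 34 36 40 48

Answer: 24 33 34 36 40 48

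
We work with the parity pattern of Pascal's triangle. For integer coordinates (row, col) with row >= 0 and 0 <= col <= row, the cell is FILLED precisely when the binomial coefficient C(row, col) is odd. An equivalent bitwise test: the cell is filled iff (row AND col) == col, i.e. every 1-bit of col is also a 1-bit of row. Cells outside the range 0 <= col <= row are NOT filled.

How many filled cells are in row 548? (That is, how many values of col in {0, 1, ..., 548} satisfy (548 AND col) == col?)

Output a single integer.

548 in binary = 1000100100
popcount(548) = number of 1-bits in 1000100100 = 3
A col c satisfies (548 AND c) == c iff every set bit of c is also set in 548; each of the 3 set bits of 548 can independently be on or off in c.
count = 2^3 = 8

Answer: 8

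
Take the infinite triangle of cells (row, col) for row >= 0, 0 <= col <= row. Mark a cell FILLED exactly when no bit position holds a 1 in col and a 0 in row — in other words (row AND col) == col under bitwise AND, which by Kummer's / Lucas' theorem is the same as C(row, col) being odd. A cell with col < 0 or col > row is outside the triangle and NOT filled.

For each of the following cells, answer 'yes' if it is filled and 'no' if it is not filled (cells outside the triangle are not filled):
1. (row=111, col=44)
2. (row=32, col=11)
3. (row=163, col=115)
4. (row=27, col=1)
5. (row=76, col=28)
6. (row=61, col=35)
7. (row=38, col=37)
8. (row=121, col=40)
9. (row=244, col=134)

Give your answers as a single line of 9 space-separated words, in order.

Answer: yes no no yes no no no yes no

Derivation:
(111,44): row=0b1101111, col=0b101100, row AND col = 0b101100 = 44; 44 == 44 -> filled
(32,11): row=0b100000, col=0b1011, row AND col = 0b0 = 0; 0 != 11 -> empty
(163,115): row=0b10100011, col=0b1110011, row AND col = 0b100011 = 35; 35 != 115 -> empty
(27,1): row=0b11011, col=0b1, row AND col = 0b1 = 1; 1 == 1 -> filled
(76,28): row=0b1001100, col=0b11100, row AND col = 0b1100 = 12; 12 != 28 -> empty
(61,35): row=0b111101, col=0b100011, row AND col = 0b100001 = 33; 33 != 35 -> empty
(38,37): row=0b100110, col=0b100101, row AND col = 0b100100 = 36; 36 != 37 -> empty
(121,40): row=0b1111001, col=0b101000, row AND col = 0b101000 = 40; 40 == 40 -> filled
(244,134): row=0b11110100, col=0b10000110, row AND col = 0b10000100 = 132; 132 != 134 -> empty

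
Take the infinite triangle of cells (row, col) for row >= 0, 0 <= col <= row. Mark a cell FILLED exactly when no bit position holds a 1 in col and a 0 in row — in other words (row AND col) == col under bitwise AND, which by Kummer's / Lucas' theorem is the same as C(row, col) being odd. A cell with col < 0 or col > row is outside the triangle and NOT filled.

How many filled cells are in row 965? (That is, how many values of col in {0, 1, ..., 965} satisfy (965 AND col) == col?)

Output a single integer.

965 in binary = 1111000101
popcount(965) = number of 1-bits in 1111000101 = 6
A col c satisfies (965 AND c) == c iff every set bit of c is also set in 965; each of the 6 set bits of 965 can independently be on or off in c.
count = 2^6 = 64

Answer: 64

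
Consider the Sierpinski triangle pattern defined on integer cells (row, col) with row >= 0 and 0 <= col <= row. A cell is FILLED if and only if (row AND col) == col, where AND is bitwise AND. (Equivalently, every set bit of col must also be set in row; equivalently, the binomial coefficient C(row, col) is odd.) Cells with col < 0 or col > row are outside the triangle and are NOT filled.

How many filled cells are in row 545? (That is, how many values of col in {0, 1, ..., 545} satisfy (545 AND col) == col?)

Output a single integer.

Answer: 8

Derivation:
545 in binary = 1000100001
popcount(545) = number of 1-bits in 1000100001 = 3
A col c satisfies (545 AND c) == c iff every set bit of c is also set in 545; each of the 3 set bits of 545 can independently be on or off in c.
count = 2^3 = 8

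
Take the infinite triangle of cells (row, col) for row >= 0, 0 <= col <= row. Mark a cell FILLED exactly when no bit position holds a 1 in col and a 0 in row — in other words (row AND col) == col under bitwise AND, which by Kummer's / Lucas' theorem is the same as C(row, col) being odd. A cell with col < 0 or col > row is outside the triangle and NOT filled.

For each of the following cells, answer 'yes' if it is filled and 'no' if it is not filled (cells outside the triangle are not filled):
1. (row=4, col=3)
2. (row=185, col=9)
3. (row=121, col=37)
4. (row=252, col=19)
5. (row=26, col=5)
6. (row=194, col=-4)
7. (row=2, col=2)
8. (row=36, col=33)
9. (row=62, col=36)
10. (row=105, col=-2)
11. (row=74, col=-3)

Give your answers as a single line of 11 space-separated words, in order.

(4,3): row=0b100, col=0b11, row AND col = 0b0 = 0; 0 != 3 -> empty
(185,9): row=0b10111001, col=0b1001, row AND col = 0b1001 = 9; 9 == 9 -> filled
(121,37): row=0b1111001, col=0b100101, row AND col = 0b100001 = 33; 33 != 37 -> empty
(252,19): row=0b11111100, col=0b10011, row AND col = 0b10000 = 16; 16 != 19 -> empty
(26,5): row=0b11010, col=0b101, row AND col = 0b0 = 0; 0 != 5 -> empty
(194,-4): col outside [0, 194] -> not filled
(2,2): row=0b10, col=0b10, row AND col = 0b10 = 2; 2 == 2 -> filled
(36,33): row=0b100100, col=0b100001, row AND col = 0b100000 = 32; 32 != 33 -> empty
(62,36): row=0b111110, col=0b100100, row AND col = 0b100100 = 36; 36 == 36 -> filled
(105,-2): col outside [0, 105] -> not filled
(74,-3): col outside [0, 74] -> not filled

Answer: no yes no no no no yes no yes no no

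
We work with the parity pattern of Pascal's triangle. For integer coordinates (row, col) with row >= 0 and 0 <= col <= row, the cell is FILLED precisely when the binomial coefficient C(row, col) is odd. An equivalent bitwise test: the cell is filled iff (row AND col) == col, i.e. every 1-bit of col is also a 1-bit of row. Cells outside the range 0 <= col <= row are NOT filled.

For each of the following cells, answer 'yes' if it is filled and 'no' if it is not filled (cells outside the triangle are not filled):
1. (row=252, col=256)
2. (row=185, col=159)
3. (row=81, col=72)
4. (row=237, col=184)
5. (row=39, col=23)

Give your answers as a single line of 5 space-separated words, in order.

(252,256): col outside [0, 252] -> not filled
(185,159): row=0b10111001, col=0b10011111, row AND col = 0b10011001 = 153; 153 != 159 -> empty
(81,72): row=0b1010001, col=0b1001000, row AND col = 0b1000000 = 64; 64 != 72 -> empty
(237,184): row=0b11101101, col=0b10111000, row AND col = 0b10101000 = 168; 168 != 184 -> empty
(39,23): row=0b100111, col=0b10111, row AND col = 0b111 = 7; 7 != 23 -> empty

Answer: no no no no no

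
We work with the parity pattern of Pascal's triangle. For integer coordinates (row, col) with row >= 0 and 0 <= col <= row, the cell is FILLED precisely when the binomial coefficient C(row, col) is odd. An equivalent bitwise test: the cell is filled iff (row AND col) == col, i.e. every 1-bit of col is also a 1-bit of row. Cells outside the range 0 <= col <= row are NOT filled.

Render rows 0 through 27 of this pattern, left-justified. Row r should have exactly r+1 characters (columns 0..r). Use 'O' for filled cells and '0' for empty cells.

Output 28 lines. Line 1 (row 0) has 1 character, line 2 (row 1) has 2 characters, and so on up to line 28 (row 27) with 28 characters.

r0=0: O
r1=1: OO
r2=10: O0O
r3=11: OOOO
r4=100: O000O
r5=101: OO00OO
r6=110: O0O0O0O
r7=111: OOOOOOOO
r8=1000: O0000000O
r9=1001: OO000000OO
r10=1010: O0O00000O0O
r11=1011: OOOO0000OOOO
r12=1100: O000O000O000O
r13=1101: OO00OO00OO00OO
r14=1110: O0O0O0O0O0O0O0O
r15=1111: OOOOOOOOOOOOOOOO
r16=10000: O000000000000000O
r17=10001: OO00000000000000OO
r18=10010: O0O0000000000000O0O
r19=10011: OOOO000000000000OOOO
r20=10100: O000O00000000000O000O
r21=10101: OO00OO0000000000OO00OO
r22=10110: O0O0O0O000000000O0O0O0O
r23=10111: OOOOOOOO00000000OOOOOOOO
r24=11000: O0000000O0000000O0000000O
r25=11001: OO000000OO000000OO000000OO
r26=11010: O0O00000O0O00000O0O00000O0O
r27=11011: OOOO0000OOOO0000OOOO0000OOOO

Answer: O
OO
O0O
OOOO
O000O
OO00OO
O0O0O0O
OOOOOOOO
O0000000O
OO000000OO
O0O00000O0O
OOOO0000OOOO
O000O000O000O
OO00OO00OO00OO
O0O0O0O0O0O0O0O
OOOOOOOOOOOOOOOO
O000000000000000O
OO00000000000000OO
O0O0000000000000O0O
OOOO000000000000OOOO
O000O00000000000O000O
OO00OO0000000000OO00OO
O0O0O0O000000000O0O0O0O
OOOOOOOO00000000OOOOOOOO
O0000000O0000000O0000000O
OO000000OO000000OO000000OO
O0O00000O0O00000O0O00000O0O
OOOO0000OOOO0000OOOO0000OOOO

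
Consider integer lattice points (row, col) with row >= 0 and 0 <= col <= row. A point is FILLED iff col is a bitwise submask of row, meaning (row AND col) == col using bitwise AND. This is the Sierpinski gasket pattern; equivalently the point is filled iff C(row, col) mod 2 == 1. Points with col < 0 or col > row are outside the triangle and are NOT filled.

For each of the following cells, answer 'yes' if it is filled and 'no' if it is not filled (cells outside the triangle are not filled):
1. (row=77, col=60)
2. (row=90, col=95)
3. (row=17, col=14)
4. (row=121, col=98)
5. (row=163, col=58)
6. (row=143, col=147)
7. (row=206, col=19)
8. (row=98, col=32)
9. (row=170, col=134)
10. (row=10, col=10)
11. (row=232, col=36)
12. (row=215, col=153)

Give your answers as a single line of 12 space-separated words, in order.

(77,60): row=0b1001101, col=0b111100, row AND col = 0b1100 = 12; 12 != 60 -> empty
(90,95): col outside [0, 90] -> not filled
(17,14): row=0b10001, col=0b1110, row AND col = 0b0 = 0; 0 != 14 -> empty
(121,98): row=0b1111001, col=0b1100010, row AND col = 0b1100000 = 96; 96 != 98 -> empty
(163,58): row=0b10100011, col=0b111010, row AND col = 0b100010 = 34; 34 != 58 -> empty
(143,147): col outside [0, 143] -> not filled
(206,19): row=0b11001110, col=0b10011, row AND col = 0b10 = 2; 2 != 19 -> empty
(98,32): row=0b1100010, col=0b100000, row AND col = 0b100000 = 32; 32 == 32 -> filled
(170,134): row=0b10101010, col=0b10000110, row AND col = 0b10000010 = 130; 130 != 134 -> empty
(10,10): row=0b1010, col=0b1010, row AND col = 0b1010 = 10; 10 == 10 -> filled
(232,36): row=0b11101000, col=0b100100, row AND col = 0b100000 = 32; 32 != 36 -> empty
(215,153): row=0b11010111, col=0b10011001, row AND col = 0b10010001 = 145; 145 != 153 -> empty

Answer: no no no no no no no yes no yes no no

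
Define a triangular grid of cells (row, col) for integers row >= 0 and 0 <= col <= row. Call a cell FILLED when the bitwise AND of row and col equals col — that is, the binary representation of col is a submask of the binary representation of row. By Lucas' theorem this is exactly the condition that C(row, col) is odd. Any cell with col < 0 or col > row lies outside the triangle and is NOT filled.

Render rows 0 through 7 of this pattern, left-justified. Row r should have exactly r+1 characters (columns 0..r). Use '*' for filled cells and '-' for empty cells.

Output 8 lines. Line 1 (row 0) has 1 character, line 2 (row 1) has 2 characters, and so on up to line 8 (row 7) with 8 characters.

Answer: *
**
*-*
****
*---*
**--**
*-*-*-*
********

Derivation:
r0=0: *
r1=1: **
r2=10: *-*
r3=11: ****
r4=100: *---*
r5=101: **--**
r6=110: *-*-*-*
r7=111: ********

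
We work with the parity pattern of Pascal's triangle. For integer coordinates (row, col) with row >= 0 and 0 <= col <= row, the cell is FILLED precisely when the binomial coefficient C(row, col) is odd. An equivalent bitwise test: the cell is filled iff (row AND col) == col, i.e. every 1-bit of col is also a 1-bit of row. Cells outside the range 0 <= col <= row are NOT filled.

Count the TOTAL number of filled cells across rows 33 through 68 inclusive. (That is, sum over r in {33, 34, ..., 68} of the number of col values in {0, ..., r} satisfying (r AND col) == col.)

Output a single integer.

r33=100001 pc2: +4 =4
r34=100010 pc2: +4 =8
r35=100011 pc3: +8 =16
r36=100100 pc2: +4 =20
r37=100101 pc3: +8 =28
r38=100110 pc3: +8 =36
r39=100111 pc4: +16 =52
r40=101000 pc2: +4 =56
r41=101001 pc3: +8 =64
r42=101010 pc3: +8 =72
r43=101011 pc4: +16 =88
r44=101100 pc3: +8 =96
r45=101101 pc4: +16 =112
r46=101110 pc4: +16 =128
r47=101111 pc5: +32 =160
r48=110000 pc2: +4 =164
r49=110001 pc3: +8 =172
r50=110010 pc3: +8 =180
r51=110011 pc4: +16 =196
r52=110100 pc3: +8 =204
r53=110101 pc4: +16 =220
r54=110110 pc4: +16 =236
r55=110111 pc5: +32 =268
r56=111000 pc3: +8 =276
r57=111001 pc4: +16 =292
r58=111010 pc4: +16 =308
r59=111011 pc5: +32 =340
r60=111100 pc4: +16 =356
r61=111101 pc5: +32 =388
r62=111110 pc5: +32 =420
r63=111111 pc6: +64 =484
r64=1000000 pc1: +2 =486
r65=1000001 pc2: +4 =490
r66=1000010 pc2: +4 =494
r67=1000011 pc3: +8 =502
r68=1000100 pc2: +4 =506

Answer: 506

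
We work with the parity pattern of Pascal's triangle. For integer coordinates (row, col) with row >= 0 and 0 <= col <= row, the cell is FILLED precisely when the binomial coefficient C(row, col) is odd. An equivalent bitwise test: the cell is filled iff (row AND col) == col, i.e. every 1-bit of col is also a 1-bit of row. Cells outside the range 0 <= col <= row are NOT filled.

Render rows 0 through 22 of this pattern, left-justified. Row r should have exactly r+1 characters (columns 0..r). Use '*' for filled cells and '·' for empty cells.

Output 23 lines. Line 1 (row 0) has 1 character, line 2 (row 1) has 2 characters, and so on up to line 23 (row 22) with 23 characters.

r0=0: *
r1=1: **
r2=10: *·*
r3=11: ****
r4=100: *···*
r5=101: **··**
r6=110: *·*·*·*
r7=111: ********
r8=1000: *·······*
r9=1001: **······**
r10=1010: *·*·····*·*
r11=1011: ****····****
r12=1100: *···*···*···*
r13=1101: **··**··**··**
r14=1110: *·*·*·*·*·*·*·*
r15=1111: ****************
r16=10000: *···············*
r17=10001: **··············**
r18=10010: *·*·············*·*
r19=10011: ****············****
r20=10100: *···*···········*···*
r21=10101: **··**··········**··**
r22=10110: *·*·*·*·········*·*·*·*

Answer: *
**
*·*
****
*···*
**··**
*·*·*·*
********
*·······*
**······**
*·*·····*·*
****····****
*···*···*···*
**··**··**··**
*·*·*·*·*·*·*·*
****************
*···············*
**··············**
*·*·············*·*
****············****
*···*···········*···*
**··**··········**··**
*·*·*·*·········*·*·*·*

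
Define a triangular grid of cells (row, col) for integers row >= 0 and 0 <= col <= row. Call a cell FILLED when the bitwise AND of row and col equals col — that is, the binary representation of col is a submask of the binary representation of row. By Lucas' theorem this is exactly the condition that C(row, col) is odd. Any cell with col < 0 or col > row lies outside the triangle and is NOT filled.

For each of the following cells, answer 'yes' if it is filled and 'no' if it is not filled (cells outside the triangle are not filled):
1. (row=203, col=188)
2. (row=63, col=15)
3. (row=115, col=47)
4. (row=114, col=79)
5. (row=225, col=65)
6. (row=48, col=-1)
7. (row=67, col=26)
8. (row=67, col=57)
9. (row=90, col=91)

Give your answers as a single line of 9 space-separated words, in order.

Answer: no yes no no yes no no no no

Derivation:
(203,188): row=0b11001011, col=0b10111100, row AND col = 0b10001000 = 136; 136 != 188 -> empty
(63,15): row=0b111111, col=0b1111, row AND col = 0b1111 = 15; 15 == 15 -> filled
(115,47): row=0b1110011, col=0b101111, row AND col = 0b100011 = 35; 35 != 47 -> empty
(114,79): row=0b1110010, col=0b1001111, row AND col = 0b1000010 = 66; 66 != 79 -> empty
(225,65): row=0b11100001, col=0b1000001, row AND col = 0b1000001 = 65; 65 == 65 -> filled
(48,-1): col outside [0, 48] -> not filled
(67,26): row=0b1000011, col=0b11010, row AND col = 0b10 = 2; 2 != 26 -> empty
(67,57): row=0b1000011, col=0b111001, row AND col = 0b1 = 1; 1 != 57 -> empty
(90,91): col outside [0, 90] -> not filled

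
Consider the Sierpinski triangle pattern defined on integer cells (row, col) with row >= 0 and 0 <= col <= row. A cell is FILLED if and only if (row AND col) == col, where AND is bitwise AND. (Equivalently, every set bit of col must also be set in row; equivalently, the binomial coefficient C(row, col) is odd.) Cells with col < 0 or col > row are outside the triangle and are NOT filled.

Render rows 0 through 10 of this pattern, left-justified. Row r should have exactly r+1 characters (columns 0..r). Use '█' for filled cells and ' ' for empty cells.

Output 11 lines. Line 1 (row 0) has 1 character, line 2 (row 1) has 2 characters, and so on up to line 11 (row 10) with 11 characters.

r0=0: █
r1=1: ██
r2=10: █ █
r3=11: ████
r4=100: █   █
r5=101: ██  ██
r6=110: █ █ █ █
r7=111: ████████
r8=1000: █       █
r9=1001: ██      ██
r10=1010: █ █     █ █

Answer: █
██
█ █
████
█   █
██  ██
█ █ █ █
████████
█       █
██      ██
█ █     █ █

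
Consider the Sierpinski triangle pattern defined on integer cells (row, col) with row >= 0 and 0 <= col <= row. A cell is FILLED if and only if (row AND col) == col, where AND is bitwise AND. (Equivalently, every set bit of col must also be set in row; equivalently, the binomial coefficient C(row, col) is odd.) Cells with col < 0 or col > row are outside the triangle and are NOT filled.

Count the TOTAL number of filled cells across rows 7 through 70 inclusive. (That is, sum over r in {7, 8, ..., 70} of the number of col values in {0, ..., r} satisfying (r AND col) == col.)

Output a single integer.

Answer: 748

Derivation:
r7=111 pc3: +8 =8
r8=1000 pc1: +2 =10
r9=1001 pc2: +4 =14
r10=1010 pc2: +4 =18
r11=1011 pc3: +8 =26
r12=1100 pc2: +4 =30
r13=1101 pc3: +8 =38
r14=1110 pc3: +8 =46
r15=1111 pc4: +16 =62
r16=10000 pc1: +2 =64
r17=10001 pc2: +4 =68
r18=10010 pc2: +4 =72
r19=10011 pc3: +8 =80
r20=10100 pc2: +4 =84
r21=10101 pc3: +8 =92
r22=10110 pc3: +8 =100
r23=10111 pc4: +16 =116
r24=11000 pc2: +4 =120
r25=11001 pc3: +8 =128
r26=11010 pc3: +8 =136
r27=11011 pc4: +16 =152
r28=11100 pc3: +8 =160
r29=11101 pc4: +16 =176
r30=11110 pc4: +16 =192
r31=11111 pc5: +32 =224
r32=100000 pc1: +2 =226
r33=100001 pc2: +4 =230
r34=100010 pc2: +4 =234
r35=100011 pc3: +8 =242
r36=100100 pc2: +4 =246
r37=100101 pc3: +8 =254
r38=100110 pc3: +8 =262
r39=100111 pc4: +16 =278
r40=101000 pc2: +4 =282
r41=101001 pc3: +8 =290
r42=101010 pc3: +8 =298
r43=101011 pc4: +16 =314
r44=101100 pc3: +8 =322
r45=101101 pc4: +16 =338
r46=101110 pc4: +16 =354
r47=101111 pc5: +32 =386
r48=110000 pc2: +4 =390
r49=110001 pc3: +8 =398
r50=110010 pc3: +8 =406
r51=110011 pc4: +16 =422
r52=110100 pc3: +8 =430
r53=110101 pc4: +16 =446
r54=110110 pc4: +16 =462
r55=110111 pc5: +32 =494
r56=111000 pc3: +8 =502
r57=111001 pc4: +16 =518
r58=111010 pc4: +16 =534
r59=111011 pc5: +32 =566
r60=111100 pc4: +16 =582
r61=111101 pc5: +32 =614
r62=111110 pc5: +32 =646
r63=111111 pc6: +64 =710
r64=1000000 pc1: +2 =712
r65=1000001 pc2: +4 =716
r66=1000010 pc2: +4 =720
r67=1000011 pc3: +8 =728
r68=1000100 pc2: +4 =732
r69=1000101 pc3: +8 =740
r70=1000110 pc3: +8 =748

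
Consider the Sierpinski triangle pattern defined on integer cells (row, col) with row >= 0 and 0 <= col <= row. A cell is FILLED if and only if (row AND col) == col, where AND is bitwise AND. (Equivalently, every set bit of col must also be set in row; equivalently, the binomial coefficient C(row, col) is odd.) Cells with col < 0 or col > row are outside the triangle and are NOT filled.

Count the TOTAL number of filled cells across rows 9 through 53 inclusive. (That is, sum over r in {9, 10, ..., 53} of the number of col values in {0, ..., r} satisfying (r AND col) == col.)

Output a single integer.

Answer: 436

Derivation:
r9=1001 pc2: +4 =4
r10=1010 pc2: +4 =8
r11=1011 pc3: +8 =16
r12=1100 pc2: +4 =20
r13=1101 pc3: +8 =28
r14=1110 pc3: +8 =36
r15=1111 pc4: +16 =52
r16=10000 pc1: +2 =54
r17=10001 pc2: +4 =58
r18=10010 pc2: +4 =62
r19=10011 pc3: +8 =70
r20=10100 pc2: +4 =74
r21=10101 pc3: +8 =82
r22=10110 pc3: +8 =90
r23=10111 pc4: +16 =106
r24=11000 pc2: +4 =110
r25=11001 pc3: +8 =118
r26=11010 pc3: +8 =126
r27=11011 pc4: +16 =142
r28=11100 pc3: +8 =150
r29=11101 pc4: +16 =166
r30=11110 pc4: +16 =182
r31=11111 pc5: +32 =214
r32=100000 pc1: +2 =216
r33=100001 pc2: +4 =220
r34=100010 pc2: +4 =224
r35=100011 pc3: +8 =232
r36=100100 pc2: +4 =236
r37=100101 pc3: +8 =244
r38=100110 pc3: +8 =252
r39=100111 pc4: +16 =268
r40=101000 pc2: +4 =272
r41=101001 pc3: +8 =280
r42=101010 pc3: +8 =288
r43=101011 pc4: +16 =304
r44=101100 pc3: +8 =312
r45=101101 pc4: +16 =328
r46=101110 pc4: +16 =344
r47=101111 pc5: +32 =376
r48=110000 pc2: +4 =380
r49=110001 pc3: +8 =388
r50=110010 pc3: +8 =396
r51=110011 pc4: +16 =412
r52=110100 pc3: +8 =420
r53=110101 pc4: +16 =436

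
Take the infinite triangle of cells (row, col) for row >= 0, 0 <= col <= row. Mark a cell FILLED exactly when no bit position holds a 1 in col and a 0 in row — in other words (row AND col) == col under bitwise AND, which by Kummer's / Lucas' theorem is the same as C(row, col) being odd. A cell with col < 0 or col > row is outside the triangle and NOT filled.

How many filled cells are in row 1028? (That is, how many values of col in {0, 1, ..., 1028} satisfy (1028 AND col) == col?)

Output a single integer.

1028 in binary = 10000000100
popcount(1028) = number of 1-bits in 10000000100 = 2
A col c satisfies (1028 AND c) == c iff every set bit of c is also set in 1028; each of the 2 set bits of 1028 can independently be on or off in c.
count = 2^2 = 4

Answer: 4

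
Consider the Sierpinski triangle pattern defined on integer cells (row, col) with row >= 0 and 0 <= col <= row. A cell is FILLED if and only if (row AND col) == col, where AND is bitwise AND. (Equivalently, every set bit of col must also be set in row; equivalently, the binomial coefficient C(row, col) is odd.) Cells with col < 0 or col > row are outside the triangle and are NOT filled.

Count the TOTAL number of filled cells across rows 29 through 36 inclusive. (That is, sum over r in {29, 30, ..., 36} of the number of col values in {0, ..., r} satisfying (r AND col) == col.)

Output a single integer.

r29=11101 pc4: +16 =16
r30=11110 pc4: +16 =32
r31=11111 pc5: +32 =64
r32=100000 pc1: +2 =66
r33=100001 pc2: +4 =70
r34=100010 pc2: +4 =74
r35=100011 pc3: +8 =82
r36=100100 pc2: +4 =86

Answer: 86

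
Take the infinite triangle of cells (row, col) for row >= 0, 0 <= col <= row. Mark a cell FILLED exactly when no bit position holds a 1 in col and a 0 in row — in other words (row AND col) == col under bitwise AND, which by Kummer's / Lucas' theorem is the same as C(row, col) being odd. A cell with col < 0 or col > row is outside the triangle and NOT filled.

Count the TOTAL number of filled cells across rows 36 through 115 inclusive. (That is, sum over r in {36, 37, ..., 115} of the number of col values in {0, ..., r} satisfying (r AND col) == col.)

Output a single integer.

Answer: 1350

Derivation:
r36=100100 pc2: +4 =4
r37=100101 pc3: +8 =12
r38=100110 pc3: +8 =20
r39=100111 pc4: +16 =36
r40=101000 pc2: +4 =40
r41=101001 pc3: +8 =48
r42=101010 pc3: +8 =56
r43=101011 pc4: +16 =72
r44=101100 pc3: +8 =80
r45=101101 pc4: +16 =96
r46=101110 pc4: +16 =112
r47=101111 pc5: +32 =144
r48=110000 pc2: +4 =148
r49=110001 pc3: +8 =156
r50=110010 pc3: +8 =164
r51=110011 pc4: +16 =180
r52=110100 pc3: +8 =188
r53=110101 pc4: +16 =204
r54=110110 pc4: +16 =220
r55=110111 pc5: +32 =252
r56=111000 pc3: +8 =260
r57=111001 pc4: +16 =276
r58=111010 pc4: +16 =292
r59=111011 pc5: +32 =324
r60=111100 pc4: +16 =340
r61=111101 pc5: +32 =372
r62=111110 pc5: +32 =404
r63=111111 pc6: +64 =468
r64=1000000 pc1: +2 =470
r65=1000001 pc2: +4 =474
r66=1000010 pc2: +4 =478
r67=1000011 pc3: +8 =486
r68=1000100 pc2: +4 =490
r69=1000101 pc3: +8 =498
r70=1000110 pc3: +8 =506
r71=1000111 pc4: +16 =522
r72=1001000 pc2: +4 =526
r73=1001001 pc3: +8 =534
r74=1001010 pc3: +8 =542
r75=1001011 pc4: +16 =558
r76=1001100 pc3: +8 =566
r77=1001101 pc4: +16 =582
r78=1001110 pc4: +16 =598
r79=1001111 pc5: +32 =630
r80=1010000 pc2: +4 =634
r81=1010001 pc3: +8 =642
r82=1010010 pc3: +8 =650
r83=1010011 pc4: +16 =666
r84=1010100 pc3: +8 =674
r85=1010101 pc4: +16 =690
r86=1010110 pc4: +16 =706
r87=1010111 pc5: +32 =738
r88=1011000 pc3: +8 =746
r89=1011001 pc4: +16 =762
r90=1011010 pc4: +16 =778
r91=1011011 pc5: +32 =810
r92=1011100 pc4: +16 =826
r93=1011101 pc5: +32 =858
r94=1011110 pc5: +32 =890
r95=1011111 pc6: +64 =954
r96=1100000 pc2: +4 =958
r97=1100001 pc3: +8 =966
r98=1100010 pc3: +8 =974
r99=1100011 pc4: +16 =990
r100=1100100 pc3: +8 =998
r101=1100101 pc4: +16 =1014
r102=1100110 pc4: +16 =1030
r103=1100111 pc5: +32 =1062
r104=1101000 pc3: +8 =1070
r105=1101001 pc4: +16 =1086
r106=1101010 pc4: +16 =1102
r107=1101011 pc5: +32 =1134
r108=1101100 pc4: +16 =1150
r109=1101101 pc5: +32 =1182
r110=1101110 pc5: +32 =1214
r111=1101111 pc6: +64 =1278
r112=1110000 pc3: +8 =1286
r113=1110001 pc4: +16 =1302
r114=1110010 pc4: +16 =1318
r115=1110011 pc5: +32 =1350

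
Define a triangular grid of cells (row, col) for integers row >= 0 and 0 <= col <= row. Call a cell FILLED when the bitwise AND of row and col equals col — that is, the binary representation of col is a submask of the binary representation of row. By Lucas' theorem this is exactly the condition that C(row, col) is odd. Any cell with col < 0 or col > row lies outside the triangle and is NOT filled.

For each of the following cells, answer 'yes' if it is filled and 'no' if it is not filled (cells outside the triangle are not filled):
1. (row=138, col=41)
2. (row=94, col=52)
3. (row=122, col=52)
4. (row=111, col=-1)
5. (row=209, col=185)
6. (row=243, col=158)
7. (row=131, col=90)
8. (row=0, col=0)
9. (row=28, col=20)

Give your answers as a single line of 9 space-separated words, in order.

Answer: no no no no no no no yes yes

Derivation:
(138,41): row=0b10001010, col=0b101001, row AND col = 0b1000 = 8; 8 != 41 -> empty
(94,52): row=0b1011110, col=0b110100, row AND col = 0b10100 = 20; 20 != 52 -> empty
(122,52): row=0b1111010, col=0b110100, row AND col = 0b110000 = 48; 48 != 52 -> empty
(111,-1): col outside [0, 111] -> not filled
(209,185): row=0b11010001, col=0b10111001, row AND col = 0b10010001 = 145; 145 != 185 -> empty
(243,158): row=0b11110011, col=0b10011110, row AND col = 0b10010010 = 146; 146 != 158 -> empty
(131,90): row=0b10000011, col=0b1011010, row AND col = 0b10 = 2; 2 != 90 -> empty
(0,0): row=0b0, col=0b0, row AND col = 0b0 = 0; 0 == 0 -> filled
(28,20): row=0b11100, col=0b10100, row AND col = 0b10100 = 20; 20 == 20 -> filled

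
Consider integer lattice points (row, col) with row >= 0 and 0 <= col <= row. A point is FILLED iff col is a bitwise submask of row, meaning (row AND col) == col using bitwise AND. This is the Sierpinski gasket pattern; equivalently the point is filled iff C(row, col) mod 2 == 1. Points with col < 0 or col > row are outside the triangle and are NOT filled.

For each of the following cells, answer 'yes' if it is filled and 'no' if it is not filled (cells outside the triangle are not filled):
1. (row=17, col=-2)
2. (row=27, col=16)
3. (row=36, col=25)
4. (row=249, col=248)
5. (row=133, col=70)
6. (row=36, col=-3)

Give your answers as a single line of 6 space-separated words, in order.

(17,-2): col outside [0, 17] -> not filled
(27,16): row=0b11011, col=0b10000, row AND col = 0b10000 = 16; 16 == 16 -> filled
(36,25): row=0b100100, col=0b11001, row AND col = 0b0 = 0; 0 != 25 -> empty
(249,248): row=0b11111001, col=0b11111000, row AND col = 0b11111000 = 248; 248 == 248 -> filled
(133,70): row=0b10000101, col=0b1000110, row AND col = 0b100 = 4; 4 != 70 -> empty
(36,-3): col outside [0, 36] -> not filled

Answer: no yes no yes no no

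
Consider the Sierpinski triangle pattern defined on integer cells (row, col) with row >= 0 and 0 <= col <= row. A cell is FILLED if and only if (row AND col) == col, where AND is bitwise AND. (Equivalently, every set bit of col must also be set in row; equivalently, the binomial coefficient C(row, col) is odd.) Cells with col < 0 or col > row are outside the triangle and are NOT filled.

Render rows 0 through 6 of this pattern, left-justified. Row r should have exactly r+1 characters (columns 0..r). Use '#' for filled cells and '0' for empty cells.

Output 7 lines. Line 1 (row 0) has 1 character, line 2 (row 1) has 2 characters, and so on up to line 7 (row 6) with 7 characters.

Answer: #
##
#0#
####
#000#
##00##
#0#0#0#

Derivation:
r0=0: #
r1=1: ##
r2=10: #0#
r3=11: ####
r4=100: #000#
r5=101: ##00##
r6=110: #0#0#0#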